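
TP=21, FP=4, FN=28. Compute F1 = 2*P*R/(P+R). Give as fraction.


F1 = 2 * P * R / (P + R)
P = TP/(TP+FP) = 21/25 = 21/25
R = TP/(TP+FN) = 21/49 = 3/7
2 * P * R = 2 * 21/25 * 3/7 = 18/25
P + R = 21/25 + 3/7 = 222/175
F1 = 18/25 / 222/175 = 21/37

21/37


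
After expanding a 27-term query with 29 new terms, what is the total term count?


Original terms: 27
Expansion terms: 29
Total = 27 + 29 = 56

56


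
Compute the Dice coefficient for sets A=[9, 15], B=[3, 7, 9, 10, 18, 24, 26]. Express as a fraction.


A intersect B = [9]
|A intersect B| = 1
|A| = 2, |B| = 7
Dice = 2*1 / (2+7)
= 2 / 9 = 2/9

2/9


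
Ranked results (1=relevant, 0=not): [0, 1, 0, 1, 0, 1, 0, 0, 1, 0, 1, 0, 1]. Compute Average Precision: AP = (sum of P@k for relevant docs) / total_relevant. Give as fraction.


Computing P@k for each relevant position:
Position 1: not relevant
Position 2: relevant, P@2 = 1/2 = 1/2
Position 3: not relevant
Position 4: relevant, P@4 = 2/4 = 1/2
Position 5: not relevant
Position 6: relevant, P@6 = 3/6 = 1/2
Position 7: not relevant
Position 8: not relevant
Position 9: relevant, P@9 = 4/9 = 4/9
Position 10: not relevant
Position 11: relevant, P@11 = 5/11 = 5/11
Position 12: not relevant
Position 13: relevant, P@13 = 6/13 = 6/13
Sum of P@k = 1/2 + 1/2 + 1/2 + 4/9 + 5/11 + 6/13 = 7363/2574
AP = 7363/2574 / 6 = 7363/15444

7363/15444


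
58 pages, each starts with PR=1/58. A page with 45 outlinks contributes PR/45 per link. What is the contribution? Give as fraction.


Initial PR = 1/58 = 1/58
Outlinks = 45
Contribution per link = PR / outlinks
= 1/58 / 45
= 1/2610

1/2610


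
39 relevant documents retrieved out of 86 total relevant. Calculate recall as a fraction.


Recall = retrieved_relevant / total_relevant
= 39 / 86
= 39 / (39 + 47)
= 39/86

39/86


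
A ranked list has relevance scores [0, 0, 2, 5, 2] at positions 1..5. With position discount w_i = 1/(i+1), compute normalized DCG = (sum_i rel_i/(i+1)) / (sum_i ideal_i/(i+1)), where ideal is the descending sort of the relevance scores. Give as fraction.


Position discount weights w_i = 1/(i+1) for i=1..5:
Weights = [1/2, 1/3, 1/4, 1/5, 1/6]
Actual relevance: [0, 0, 2, 5, 2]
DCG = 0/2 + 0/3 + 2/4 + 5/5 + 2/6 = 11/6
Ideal relevance (sorted desc): [5, 2, 2, 0, 0]
Ideal DCG = 5/2 + 2/3 + 2/4 + 0/5 + 0/6 = 11/3
nDCG = DCG / ideal_DCG = 11/6 / 11/3 = 1/2

1/2


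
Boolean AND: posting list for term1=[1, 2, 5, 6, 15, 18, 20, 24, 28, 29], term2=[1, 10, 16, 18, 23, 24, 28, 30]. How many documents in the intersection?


Boolean AND: find intersection of posting lists
term1 docs: [1, 2, 5, 6, 15, 18, 20, 24, 28, 29]
term2 docs: [1, 10, 16, 18, 23, 24, 28, 30]
Intersection: [1, 18, 24, 28]
|intersection| = 4

4


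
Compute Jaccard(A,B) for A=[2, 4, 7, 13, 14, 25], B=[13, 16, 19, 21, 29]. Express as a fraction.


A intersect B = [13]
|A intersect B| = 1
A union B = [2, 4, 7, 13, 14, 16, 19, 21, 25, 29]
|A union B| = 10
Jaccard = 1/10 = 1/10

1/10


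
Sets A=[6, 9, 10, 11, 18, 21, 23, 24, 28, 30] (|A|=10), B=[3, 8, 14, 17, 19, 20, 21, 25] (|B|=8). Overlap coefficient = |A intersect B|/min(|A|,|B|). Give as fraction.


A intersect B = [21]
|A intersect B| = 1
min(|A|, |B|) = min(10, 8) = 8
Overlap = 1 / 8 = 1/8

1/8


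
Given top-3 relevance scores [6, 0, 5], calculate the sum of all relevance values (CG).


Cumulative Gain = sum of relevance scores
Position 1: rel=6, running sum=6
Position 2: rel=0, running sum=6
Position 3: rel=5, running sum=11
CG = 11

11


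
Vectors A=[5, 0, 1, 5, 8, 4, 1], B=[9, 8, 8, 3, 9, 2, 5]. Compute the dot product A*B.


Dot product = sum of element-wise products
A[0]*B[0] = 5*9 = 45
A[1]*B[1] = 0*8 = 0
A[2]*B[2] = 1*8 = 8
A[3]*B[3] = 5*3 = 15
A[4]*B[4] = 8*9 = 72
A[5]*B[5] = 4*2 = 8
A[6]*B[6] = 1*5 = 5
Sum = 45 + 0 + 8 + 15 + 72 + 8 + 5 = 153

153


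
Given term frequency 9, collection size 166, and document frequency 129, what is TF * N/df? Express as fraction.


TF * (N/df)
= 9 * (166/129)
= 9 * 166/129
= 498/43

498/43


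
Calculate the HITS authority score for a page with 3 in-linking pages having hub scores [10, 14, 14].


Authority = sum of hub scores of in-linkers
In-link 1: hub score = 10
In-link 2: hub score = 14
In-link 3: hub score = 14
Authority = 10 + 14 + 14 = 38

38


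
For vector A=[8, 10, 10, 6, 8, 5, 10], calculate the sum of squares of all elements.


|A|^2 = sum of squared components
A[0]^2 = 8^2 = 64
A[1]^2 = 10^2 = 100
A[2]^2 = 10^2 = 100
A[3]^2 = 6^2 = 36
A[4]^2 = 8^2 = 64
A[5]^2 = 5^2 = 25
A[6]^2 = 10^2 = 100
Sum = 64 + 100 + 100 + 36 + 64 + 25 + 100 = 489

489


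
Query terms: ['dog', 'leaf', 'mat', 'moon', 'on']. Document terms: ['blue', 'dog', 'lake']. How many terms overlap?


Query terms: ['dog', 'leaf', 'mat', 'moon', 'on']
Document terms: ['blue', 'dog', 'lake']
Common terms: ['dog']
Overlap count = 1

1


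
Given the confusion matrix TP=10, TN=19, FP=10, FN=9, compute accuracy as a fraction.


Accuracy = (TP + TN) / (TP + TN + FP + FN)
TP + TN = 10 + 19 = 29
Total = 10 + 19 + 10 + 9 = 48
Accuracy = 29 / 48 = 29/48

29/48


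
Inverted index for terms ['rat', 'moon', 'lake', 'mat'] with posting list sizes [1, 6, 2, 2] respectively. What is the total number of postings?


Summing posting list sizes:
'rat': 1 postings
'moon': 6 postings
'lake': 2 postings
'mat': 2 postings
Total = 1 + 6 + 2 + 2 = 11

11


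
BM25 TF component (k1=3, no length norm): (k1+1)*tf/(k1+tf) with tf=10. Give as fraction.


BM25 TF component = (k1+1)*tf / (k1+tf)
k1 = 3, tf = 10
Numerator = (3+1)*10 = 40
Denominator = 3 + 10 = 13
= 40/13 = 40/13

40/13


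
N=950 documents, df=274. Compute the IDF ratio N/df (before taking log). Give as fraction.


IDF ratio = N / df
= 950 / 274
= 475/137

475/137


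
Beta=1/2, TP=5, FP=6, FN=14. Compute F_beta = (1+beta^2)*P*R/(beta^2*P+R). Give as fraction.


P = TP/(TP+FP) = 5/11 = 5/11
R = TP/(TP+FN) = 5/19 = 5/19
beta^2 = 1/2^2 = 1/4
(1 + beta^2) = 5/4
Numerator = (1+beta^2)*P*R = 125/836
Denominator = beta^2*P + R = 5/44 + 5/19 = 315/836
F_beta = 25/63

25/63


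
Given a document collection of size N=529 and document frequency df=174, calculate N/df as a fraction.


IDF ratio = N / df
= 529 / 174
= 529/174

529/174


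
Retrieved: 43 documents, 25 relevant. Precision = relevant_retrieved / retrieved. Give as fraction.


Precision = relevant_retrieved / total_retrieved
= 25 / 43
= 25 / (25 + 18)
= 25/43

25/43


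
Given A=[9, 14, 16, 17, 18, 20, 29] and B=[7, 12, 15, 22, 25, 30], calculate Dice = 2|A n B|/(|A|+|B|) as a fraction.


A intersect B = []
|A intersect B| = 0
|A| = 7, |B| = 6
Dice = 2*0 / (7+6)
= 0 / 13 = 0

0


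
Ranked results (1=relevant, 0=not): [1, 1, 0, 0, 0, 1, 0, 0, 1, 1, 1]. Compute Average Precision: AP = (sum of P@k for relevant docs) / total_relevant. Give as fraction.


Computing P@k for each relevant position:
Position 1: relevant, P@1 = 1/1 = 1
Position 2: relevant, P@2 = 2/2 = 1
Position 3: not relevant
Position 4: not relevant
Position 5: not relevant
Position 6: relevant, P@6 = 3/6 = 1/2
Position 7: not relevant
Position 8: not relevant
Position 9: relevant, P@9 = 4/9 = 4/9
Position 10: relevant, P@10 = 5/10 = 1/2
Position 11: relevant, P@11 = 6/11 = 6/11
Sum of P@k = 1 + 1 + 1/2 + 4/9 + 1/2 + 6/11 = 395/99
AP = 395/99 / 6 = 395/594

395/594


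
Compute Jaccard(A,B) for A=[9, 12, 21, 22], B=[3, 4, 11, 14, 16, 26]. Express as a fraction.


A intersect B = []
|A intersect B| = 0
A union B = [3, 4, 9, 11, 12, 14, 16, 21, 22, 26]
|A union B| = 10
Jaccard = 0/10 = 0

0


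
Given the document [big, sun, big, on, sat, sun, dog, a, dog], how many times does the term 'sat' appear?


Document has 9 words
Scanning for 'sat':
Found at positions: [4]
Count = 1

1


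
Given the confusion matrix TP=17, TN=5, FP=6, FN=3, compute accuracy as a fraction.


Accuracy = (TP + TN) / (TP + TN + FP + FN)
TP + TN = 17 + 5 = 22
Total = 17 + 5 + 6 + 3 = 31
Accuracy = 22 / 31 = 22/31

22/31


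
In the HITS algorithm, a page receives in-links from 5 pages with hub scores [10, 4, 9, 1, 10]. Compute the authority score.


Authority = sum of hub scores of in-linkers
In-link 1: hub score = 10
In-link 2: hub score = 4
In-link 3: hub score = 9
In-link 4: hub score = 1
In-link 5: hub score = 10
Authority = 10 + 4 + 9 + 1 + 10 = 34

34


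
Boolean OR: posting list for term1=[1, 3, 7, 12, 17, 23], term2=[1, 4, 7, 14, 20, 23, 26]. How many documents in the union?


Boolean OR: find union of posting lists
term1 docs: [1, 3, 7, 12, 17, 23]
term2 docs: [1, 4, 7, 14, 20, 23, 26]
Union: [1, 3, 4, 7, 12, 14, 17, 20, 23, 26]
|union| = 10

10


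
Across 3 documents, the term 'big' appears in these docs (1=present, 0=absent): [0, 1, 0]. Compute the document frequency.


Checking each document for 'big':
Doc 1: absent
Doc 2: present
Doc 3: absent
df = sum of presences = 0 + 1 + 0 = 1

1


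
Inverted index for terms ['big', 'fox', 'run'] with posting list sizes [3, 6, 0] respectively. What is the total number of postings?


Summing posting list sizes:
'big': 3 postings
'fox': 6 postings
'run': 0 postings
Total = 3 + 6 + 0 = 9

9


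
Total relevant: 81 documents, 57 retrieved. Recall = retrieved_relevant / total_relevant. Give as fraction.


Recall = retrieved_relevant / total_relevant
= 57 / 81
= 57 / (57 + 24)
= 19/27

19/27


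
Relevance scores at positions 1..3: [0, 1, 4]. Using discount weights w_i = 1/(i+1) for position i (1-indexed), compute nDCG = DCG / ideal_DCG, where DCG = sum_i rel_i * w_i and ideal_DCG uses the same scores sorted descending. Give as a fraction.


Position discount weights w_i = 1/(i+1) for i=1..3:
Weights = [1/2, 1/3, 1/4]
Actual relevance: [0, 1, 4]
DCG = 0/2 + 1/3 + 4/4 = 4/3
Ideal relevance (sorted desc): [4, 1, 0]
Ideal DCG = 4/2 + 1/3 + 0/4 = 7/3
nDCG = DCG / ideal_DCG = 4/3 / 7/3 = 4/7

4/7


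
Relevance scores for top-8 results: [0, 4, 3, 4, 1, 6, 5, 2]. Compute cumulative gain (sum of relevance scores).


Cumulative Gain = sum of relevance scores
Position 1: rel=0, running sum=0
Position 2: rel=4, running sum=4
Position 3: rel=3, running sum=7
Position 4: rel=4, running sum=11
Position 5: rel=1, running sum=12
Position 6: rel=6, running sum=18
Position 7: rel=5, running sum=23
Position 8: rel=2, running sum=25
CG = 25

25


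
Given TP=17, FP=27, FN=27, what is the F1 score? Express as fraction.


F1 = 2 * P * R / (P + R)
P = TP/(TP+FP) = 17/44 = 17/44
R = TP/(TP+FN) = 17/44 = 17/44
2 * P * R = 2 * 17/44 * 17/44 = 289/968
P + R = 17/44 + 17/44 = 17/22
F1 = 289/968 / 17/22 = 17/44

17/44


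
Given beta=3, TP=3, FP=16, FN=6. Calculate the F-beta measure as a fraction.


P = TP/(TP+FP) = 3/19 = 3/19
R = TP/(TP+FN) = 3/9 = 1/3
beta^2 = 3^2 = 9
(1 + beta^2) = 10
Numerator = (1+beta^2)*P*R = 10/19
Denominator = beta^2*P + R = 27/19 + 1/3 = 100/57
F_beta = 3/10

3/10


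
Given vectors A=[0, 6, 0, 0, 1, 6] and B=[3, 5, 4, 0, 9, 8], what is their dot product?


Dot product = sum of element-wise products
A[0]*B[0] = 0*3 = 0
A[1]*B[1] = 6*5 = 30
A[2]*B[2] = 0*4 = 0
A[3]*B[3] = 0*0 = 0
A[4]*B[4] = 1*9 = 9
A[5]*B[5] = 6*8 = 48
Sum = 0 + 30 + 0 + 0 + 9 + 48 = 87

87


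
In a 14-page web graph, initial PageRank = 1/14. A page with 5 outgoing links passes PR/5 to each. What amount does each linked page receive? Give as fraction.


Initial PR = 1/14 = 1/14
Outlinks = 5
Contribution per link = PR / outlinks
= 1/14 / 5
= 1/70

1/70


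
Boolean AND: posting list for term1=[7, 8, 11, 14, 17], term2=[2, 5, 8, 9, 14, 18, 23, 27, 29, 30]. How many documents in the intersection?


Boolean AND: find intersection of posting lists
term1 docs: [7, 8, 11, 14, 17]
term2 docs: [2, 5, 8, 9, 14, 18, 23, 27, 29, 30]
Intersection: [8, 14]
|intersection| = 2

2


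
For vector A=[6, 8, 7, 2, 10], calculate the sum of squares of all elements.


|A|^2 = sum of squared components
A[0]^2 = 6^2 = 36
A[1]^2 = 8^2 = 64
A[2]^2 = 7^2 = 49
A[3]^2 = 2^2 = 4
A[4]^2 = 10^2 = 100
Sum = 36 + 64 + 49 + 4 + 100 = 253

253


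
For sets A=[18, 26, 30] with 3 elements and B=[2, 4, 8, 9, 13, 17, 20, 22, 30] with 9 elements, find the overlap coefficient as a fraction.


A intersect B = [30]
|A intersect B| = 1
min(|A|, |B|) = min(3, 9) = 3
Overlap = 1 / 3 = 1/3

1/3


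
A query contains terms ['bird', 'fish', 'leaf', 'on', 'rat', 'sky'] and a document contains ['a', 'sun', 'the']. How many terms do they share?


Query terms: ['bird', 'fish', 'leaf', 'on', 'rat', 'sky']
Document terms: ['a', 'sun', 'the']
Common terms: []
Overlap count = 0

0


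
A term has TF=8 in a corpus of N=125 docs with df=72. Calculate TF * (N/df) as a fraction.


TF * (N/df)
= 8 * (125/72)
= 8 * 125/72
= 125/9

125/9


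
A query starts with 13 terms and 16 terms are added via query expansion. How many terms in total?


Original terms: 13
Expansion terms: 16
Total = 13 + 16 = 29

29


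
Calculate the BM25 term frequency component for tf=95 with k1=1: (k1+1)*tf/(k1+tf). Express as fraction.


BM25 TF component = (k1+1)*tf / (k1+tf)
k1 = 1, tf = 95
Numerator = (1+1)*95 = 190
Denominator = 1 + 95 = 96
= 190/96 = 95/48

95/48


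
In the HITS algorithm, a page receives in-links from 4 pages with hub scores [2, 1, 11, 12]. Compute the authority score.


Authority = sum of hub scores of in-linkers
In-link 1: hub score = 2
In-link 2: hub score = 1
In-link 3: hub score = 11
In-link 4: hub score = 12
Authority = 2 + 1 + 11 + 12 = 26

26


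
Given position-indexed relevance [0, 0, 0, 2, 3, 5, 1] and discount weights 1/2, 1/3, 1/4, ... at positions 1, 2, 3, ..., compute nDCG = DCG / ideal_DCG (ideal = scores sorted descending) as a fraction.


Position discount weights w_i = 1/(i+1) for i=1..7:
Weights = [1/2, 1/3, 1/4, 1/5, 1/6, 1/7, 1/8]
Actual relevance: [0, 0, 0, 2, 3, 5, 1]
DCG = 0/2 + 0/3 + 0/4 + 2/5 + 3/6 + 5/7 + 1/8 = 487/280
Ideal relevance (sorted desc): [5, 3, 2, 1, 0, 0, 0]
Ideal DCG = 5/2 + 3/3 + 2/4 + 1/5 + 0/6 + 0/7 + 0/8 = 21/5
nDCG = DCG / ideal_DCG = 487/280 / 21/5 = 487/1176

487/1176


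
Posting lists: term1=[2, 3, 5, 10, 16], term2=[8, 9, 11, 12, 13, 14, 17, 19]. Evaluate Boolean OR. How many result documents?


Boolean OR: find union of posting lists
term1 docs: [2, 3, 5, 10, 16]
term2 docs: [8, 9, 11, 12, 13, 14, 17, 19]
Union: [2, 3, 5, 8, 9, 10, 11, 12, 13, 14, 16, 17, 19]
|union| = 13

13


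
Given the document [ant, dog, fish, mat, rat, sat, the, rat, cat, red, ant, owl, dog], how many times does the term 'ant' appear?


Document has 13 words
Scanning for 'ant':
Found at positions: [0, 10]
Count = 2

2


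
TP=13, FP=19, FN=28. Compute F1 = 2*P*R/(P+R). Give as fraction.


F1 = 2 * P * R / (P + R)
P = TP/(TP+FP) = 13/32 = 13/32
R = TP/(TP+FN) = 13/41 = 13/41
2 * P * R = 2 * 13/32 * 13/41 = 169/656
P + R = 13/32 + 13/41 = 949/1312
F1 = 169/656 / 949/1312 = 26/73

26/73


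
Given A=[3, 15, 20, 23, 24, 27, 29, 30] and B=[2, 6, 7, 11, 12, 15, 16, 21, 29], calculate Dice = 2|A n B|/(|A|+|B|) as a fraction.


A intersect B = [15, 29]
|A intersect B| = 2
|A| = 8, |B| = 9
Dice = 2*2 / (8+9)
= 4 / 17 = 4/17

4/17


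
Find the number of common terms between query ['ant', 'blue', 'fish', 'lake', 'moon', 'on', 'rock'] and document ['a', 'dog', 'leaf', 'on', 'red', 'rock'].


Query terms: ['ant', 'blue', 'fish', 'lake', 'moon', 'on', 'rock']
Document terms: ['a', 'dog', 'leaf', 'on', 'red', 'rock']
Common terms: ['on', 'rock']
Overlap count = 2

2


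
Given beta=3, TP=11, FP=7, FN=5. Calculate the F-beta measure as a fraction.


P = TP/(TP+FP) = 11/18 = 11/18
R = TP/(TP+FN) = 11/16 = 11/16
beta^2 = 3^2 = 9
(1 + beta^2) = 10
Numerator = (1+beta^2)*P*R = 605/144
Denominator = beta^2*P + R = 11/2 + 11/16 = 99/16
F_beta = 55/81

55/81


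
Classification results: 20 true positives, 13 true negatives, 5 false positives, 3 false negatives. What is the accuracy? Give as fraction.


Accuracy = (TP + TN) / (TP + TN + FP + FN)
TP + TN = 20 + 13 = 33
Total = 20 + 13 + 5 + 3 = 41
Accuracy = 33 / 41 = 33/41

33/41


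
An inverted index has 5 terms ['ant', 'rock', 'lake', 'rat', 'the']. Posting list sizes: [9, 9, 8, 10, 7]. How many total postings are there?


Summing posting list sizes:
'ant': 9 postings
'rock': 9 postings
'lake': 8 postings
'rat': 10 postings
'the': 7 postings
Total = 9 + 9 + 8 + 10 + 7 = 43

43


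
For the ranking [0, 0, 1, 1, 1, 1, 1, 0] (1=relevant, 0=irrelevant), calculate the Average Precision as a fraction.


Computing P@k for each relevant position:
Position 1: not relevant
Position 2: not relevant
Position 3: relevant, P@3 = 1/3 = 1/3
Position 4: relevant, P@4 = 2/4 = 1/2
Position 5: relevant, P@5 = 3/5 = 3/5
Position 6: relevant, P@6 = 4/6 = 2/3
Position 7: relevant, P@7 = 5/7 = 5/7
Position 8: not relevant
Sum of P@k = 1/3 + 1/2 + 3/5 + 2/3 + 5/7 = 197/70
AP = 197/70 / 5 = 197/350

197/350


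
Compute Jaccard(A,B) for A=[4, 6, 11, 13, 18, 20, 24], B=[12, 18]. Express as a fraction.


A intersect B = [18]
|A intersect B| = 1
A union B = [4, 6, 11, 12, 13, 18, 20, 24]
|A union B| = 8
Jaccard = 1/8 = 1/8

1/8


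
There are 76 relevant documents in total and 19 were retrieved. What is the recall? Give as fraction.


Recall = retrieved_relevant / total_relevant
= 19 / 76
= 19 / (19 + 57)
= 1/4

1/4


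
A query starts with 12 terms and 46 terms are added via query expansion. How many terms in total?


Original terms: 12
Expansion terms: 46
Total = 12 + 46 = 58

58


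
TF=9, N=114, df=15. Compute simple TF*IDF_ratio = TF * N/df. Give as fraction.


TF * (N/df)
= 9 * (114/15)
= 9 * 38/5
= 342/5

342/5


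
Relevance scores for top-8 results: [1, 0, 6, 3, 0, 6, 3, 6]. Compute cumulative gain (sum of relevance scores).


Cumulative Gain = sum of relevance scores
Position 1: rel=1, running sum=1
Position 2: rel=0, running sum=1
Position 3: rel=6, running sum=7
Position 4: rel=3, running sum=10
Position 5: rel=0, running sum=10
Position 6: rel=6, running sum=16
Position 7: rel=3, running sum=19
Position 8: rel=6, running sum=25
CG = 25

25


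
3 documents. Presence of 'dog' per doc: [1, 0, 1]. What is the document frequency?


Checking each document for 'dog':
Doc 1: present
Doc 2: absent
Doc 3: present
df = sum of presences = 1 + 0 + 1 = 2

2


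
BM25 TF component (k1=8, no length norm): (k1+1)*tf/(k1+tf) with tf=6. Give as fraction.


BM25 TF component = (k1+1)*tf / (k1+tf)
k1 = 8, tf = 6
Numerator = (8+1)*6 = 54
Denominator = 8 + 6 = 14
= 54/14 = 27/7

27/7


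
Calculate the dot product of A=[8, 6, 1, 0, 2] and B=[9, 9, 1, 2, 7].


Dot product = sum of element-wise products
A[0]*B[0] = 8*9 = 72
A[1]*B[1] = 6*9 = 54
A[2]*B[2] = 1*1 = 1
A[3]*B[3] = 0*2 = 0
A[4]*B[4] = 2*7 = 14
Sum = 72 + 54 + 1 + 0 + 14 = 141

141


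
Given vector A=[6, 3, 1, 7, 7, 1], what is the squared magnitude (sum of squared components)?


|A|^2 = sum of squared components
A[0]^2 = 6^2 = 36
A[1]^2 = 3^2 = 9
A[2]^2 = 1^2 = 1
A[3]^2 = 7^2 = 49
A[4]^2 = 7^2 = 49
A[5]^2 = 1^2 = 1
Sum = 36 + 9 + 1 + 49 + 49 + 1 = 145

145


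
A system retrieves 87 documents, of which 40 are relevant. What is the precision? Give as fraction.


Precision = relevant_retrieved / total_retrieved
= 40 / 87
= 40 / (40 + 47)
= 40/87

40/87


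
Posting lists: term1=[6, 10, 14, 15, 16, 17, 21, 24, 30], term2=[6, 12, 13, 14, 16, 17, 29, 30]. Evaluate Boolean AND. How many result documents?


Boolean AND: find intersection of posting lists
term1 docs: [6, 10, 14, 15, 16, 17, 21, 24, 30]
term2 docs: [6, 12, 13, 14, 16, 17, 29, 30]
Intersection: [6, 14, 16, 17, 30]
|intersection| = 5

5


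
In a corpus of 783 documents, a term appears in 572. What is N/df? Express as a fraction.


IDF ratio = N / df
= 783 / 572
= 783/572

783/572


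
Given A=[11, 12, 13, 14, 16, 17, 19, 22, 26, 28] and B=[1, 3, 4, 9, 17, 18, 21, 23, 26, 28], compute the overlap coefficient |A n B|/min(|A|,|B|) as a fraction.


A intersect B = [17, 26, 28]
|A intersect B| = 3
min(|A|, |B|) = min(10, 10) = 10
Overlap = 3 / 10 = 3/10

3/10


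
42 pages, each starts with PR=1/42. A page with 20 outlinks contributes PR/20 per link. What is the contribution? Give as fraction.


Initial PR = 1/42 = 1/42
Outlinks = 20
Contribution per link = PR / outlinks
= 1/42 / 20
= 1/840

1/840


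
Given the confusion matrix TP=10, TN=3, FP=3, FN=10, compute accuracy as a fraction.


Accuracy = (TP + TN) / (TP + TN + FP + FN)
TP + TN = 10 + 3 = 13
Total = 10 + 3 + 3 + 10 = 26
Accuracy = 13 / 26 = 1/2

1/2


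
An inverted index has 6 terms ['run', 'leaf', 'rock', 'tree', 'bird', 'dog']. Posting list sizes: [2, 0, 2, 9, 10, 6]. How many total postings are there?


Summing posting list sizes:
'run': 2 postings
'leaf': 0 postings
'rock': 2 postings
'tree': 9 postings
'bird': 10 postings
'dog': 6 postings
Total = 2 + 0 + 2 + 9 + 10 + 6 = 29

29


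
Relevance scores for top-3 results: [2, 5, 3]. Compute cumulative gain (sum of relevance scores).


Cumulative Gain = sum of relevance scores
Position 1: rel=2, running sum=2
Position 2: rel=5, running sum=7
Position 3: rel=3, running sum=10
CG = 10

10


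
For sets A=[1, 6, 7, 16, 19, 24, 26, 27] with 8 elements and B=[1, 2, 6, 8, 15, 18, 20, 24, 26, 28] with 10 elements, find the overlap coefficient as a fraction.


A intersect B = [1, 6, 24, 26]
|A intersect B| = 4
min(|A|, |B|) = min(8, 10) = 8
Overlap = 4 / 8 = 1/2

1/2


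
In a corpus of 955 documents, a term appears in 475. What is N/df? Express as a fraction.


IDF ratio = N / df
= 955 / 475
= 191/95

191/95


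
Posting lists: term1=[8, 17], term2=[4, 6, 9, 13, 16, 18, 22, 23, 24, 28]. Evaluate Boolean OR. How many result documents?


Boolean OR: find union of posting lists
term1 docs: [8, 17]
term2 docs: [4, 6, 9, 13, 16, 18, 22, 23, 24, 28]
Union: [4, 6, 8, 9, 13, 16, 17, 18, 22, 23, 24, 28]
|union| = 12

12


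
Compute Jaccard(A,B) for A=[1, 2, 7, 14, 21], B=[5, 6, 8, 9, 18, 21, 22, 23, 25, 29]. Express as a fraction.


A intersect B = [21]
|A intersect B| = 1
A union B = [1, 2, 5, 6, 7, 8, 9, 14, 18, 21, 22, 23, 25, 29]
|A union B| = 14
Jaccard = 1/14 = 1/14

1/14


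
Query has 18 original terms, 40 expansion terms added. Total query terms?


Original terms: 18
Expansion terms: 40
Total = 18 + 40 = 58

58


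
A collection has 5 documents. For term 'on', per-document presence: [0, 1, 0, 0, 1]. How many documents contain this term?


Checking each document for 'on':
Doc 1: absent
Doc 2: present
Doc 3: absent
Doc 4: absent
Doc 5: present
df = sum of presences = 0 + 1 + 0 + 0 + 1 = 2

2


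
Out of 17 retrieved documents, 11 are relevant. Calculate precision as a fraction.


Precision = relevant_retrieved / total_retrieved
= 11 / 17
= 11 / (11 + 6)
= 11/17

11/17


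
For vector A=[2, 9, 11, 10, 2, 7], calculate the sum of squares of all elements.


|A|^2 = sum of squared components
A[0]^2 = 2^2 = 4
A[1]^2 = 9^2 = 81
A[2]^2 = 11^2 = 121
A[3]^2 = 10^2 = 100
A[4]^2 = 2^2 = 4
A[5]^2 = 7^2 = 49
Sum = 4 + 81 + 121 + 100 + 4 + 49 = 359

359


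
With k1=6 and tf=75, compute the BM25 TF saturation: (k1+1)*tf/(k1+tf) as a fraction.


BM25 TF component = (k1+1)*tf / (k1+tf)
k1 = 6, tf = 75
Numerator = (6+1)*75 = 525
Denominator = 6 + 75 = 81
= 525/81 = 175/27

175/27


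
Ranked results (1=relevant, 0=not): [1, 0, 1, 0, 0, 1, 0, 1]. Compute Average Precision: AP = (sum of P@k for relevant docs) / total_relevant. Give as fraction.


Computing P@k for each relevant position:
Position 1: relevant, P@1 = 1/1 = 1
Position 2: not relevant
Position 3: relevant, P@3 = 2/3 = 2/3
Position 4: not relevant
Position 5: not relevant
Position 6: relevant, P@6 = 3/6 = 1/2
Position 7: not relevant
Position 8: relevant, P@8 = 4/8 = 1/2
Sum of P@k = 1 + 2/3 + 1/2 + 1/2 = 8/3
AP = 8/3 / 4 = 2/3

2/3


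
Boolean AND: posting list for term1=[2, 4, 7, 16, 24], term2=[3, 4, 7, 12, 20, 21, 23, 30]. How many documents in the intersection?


Boolean AND: find intersection of posting lists
term1 docs: [2, 4, 7, 16, 24]
term2 docs: [3, 4, 7, 12, 20, 21, 23, 30]
Intersection: [4, 7]
|intersection| = 2

2


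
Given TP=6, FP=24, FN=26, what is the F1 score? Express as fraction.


F1 = 2 * P * R / (P + R)
P = TP/(TP+FP) = 6/30 = 1/5
R = TP/(TP+FN) = 6/32 = 3/16
2 * P * R = 2 * 1/5 * 3/16 = 3/40
P + R = 1/5 + 3/16 = 31/80
F1 = 3/40 / 31/80 = 6/31

6/31


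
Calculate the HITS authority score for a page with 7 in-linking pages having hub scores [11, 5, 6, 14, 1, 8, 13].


Authority = sum of hub scores of in-linkers
In-link 1: hub score = 11
In-link 2: hub score = 5
In-link 3: hub score = 6
In-link 4: hub score = 14
In-link 5: hub score = 1
In-link 6: hub score = 8
In-link 7: hub score = 13
Authority = 11 + 5 + 6 + 14 + 1 + 8 + 13 = 58

58


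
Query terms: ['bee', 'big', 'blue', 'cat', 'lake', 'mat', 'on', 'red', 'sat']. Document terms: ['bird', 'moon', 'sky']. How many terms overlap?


Query terms: ['bee', 'big', 'blue', 'cat', 'lake', 'mat', 'on', 'red', 'sat']
Document terms: ['bird', 'moon', 'sky']
Common terms: []
Overlap count = 0

0


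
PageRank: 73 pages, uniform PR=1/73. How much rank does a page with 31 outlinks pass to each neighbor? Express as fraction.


Initial PR = 1/73 = 1/73
Outlinks = 31
Contribution per link = PR / outlinks
= 1/73 / 31
= 1/2263

1/2263


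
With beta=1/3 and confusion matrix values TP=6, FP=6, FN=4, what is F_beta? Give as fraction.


P = TP/(TP+FP) = 6/12 = 1/2
R = TP/(TP+FN) = 6/10 = 3/5
beta^2 = 1/3^2 = 1/9
(1 + beta^2) = 10/9
Numerator = (1+beta^2)*P*R = 1/3
Denominator = beta^2*P + R = 1/18 + 3/5 = 59/90
F_beta = 30/59

30/59


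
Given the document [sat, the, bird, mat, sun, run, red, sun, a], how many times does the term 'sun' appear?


Document has 9 words
Scanning for 'sun':
Found at positions: [4, 7]
Count = 2

2


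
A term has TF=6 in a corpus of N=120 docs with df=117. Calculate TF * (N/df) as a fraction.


TF * (N/df)
= 6 * (120/117)
= 6 * 40/39
= 80/13

80/13


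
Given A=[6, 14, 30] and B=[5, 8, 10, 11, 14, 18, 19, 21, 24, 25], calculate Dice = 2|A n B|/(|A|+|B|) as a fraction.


A intersect B = [14]
|A intersect B| = 1
|A| = 3, |B| = 10
Dice = 2*1 / (3+10)
= 2 / 13 = 2/13

2/13


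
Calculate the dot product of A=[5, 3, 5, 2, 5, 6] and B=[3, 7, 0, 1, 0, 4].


Dot product = sum of element-wise products
A[0]*B[0] = 5*3 = 15
A[1]*B[1] = 3*7 = 21
A[2]*B[2] = 5*0 = 0
A[3]*B[3] = 2*1 = 2
A[4]*B[4] = 5*0 = 0
A[5]*B[5] = 6*4 = 24
Sum = 15 + 21 + 0 + 2 + 0 + 24 = 62

62


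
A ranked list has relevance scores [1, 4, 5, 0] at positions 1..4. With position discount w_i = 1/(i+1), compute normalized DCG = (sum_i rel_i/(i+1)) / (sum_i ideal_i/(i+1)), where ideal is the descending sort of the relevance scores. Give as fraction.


Position discount weights w_i = 1/(i+1) for i=1..4:
Weights = [1/2, 1/3, 1/4, 1/5]
Actual relevance: [1, 4, 5, 0]
DCG = 1/2 + 4/3 + 5/4 + 0/5 = 37/12
Ideal relevance (sorted desc): [5, 4, 1, 0]
Ideal DCG = 5/2 + 4/3 + 1/4 + 0/5 = 49/12
nDCG = DCG / ideal_DCG = 37/12 / 49/12 = 37/49

37/49


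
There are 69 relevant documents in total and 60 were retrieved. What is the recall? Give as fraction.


Recall = retrieved_relevant / total_relevant
= 60 / 69
= 60 / (60 + 9)
= 20/23

20/23


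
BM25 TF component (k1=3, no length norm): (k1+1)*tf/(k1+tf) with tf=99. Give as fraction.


BM25 TF component = (k1+1)*tf / (k1+tf)
k1 = 3, tf = 99
Numerator = (3+1)*99 = 396
Denominator = 3 + 99 = 102
= 396/102 = 66/17

66/17


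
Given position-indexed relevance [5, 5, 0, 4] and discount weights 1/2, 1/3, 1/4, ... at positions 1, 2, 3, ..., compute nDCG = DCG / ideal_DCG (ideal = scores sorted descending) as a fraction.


Position discount weights w_i = 1/(i+1) for i=1..4:
Weights = [1/2, 1/3, 1/4, 1/5]
Actual relevance: [5, 5, 0, 4]
DCG = 5/2 + 5/3 + 0/4 + 4/5 = 149/30
Ideal relevance (sorted desc): [5, 5, 4, 0]
Ideal DCG = 5/2 + 5/3 + 4/4 + 0/5 = 31/6
nDCG = DCG / ideal_DCG = 149/30 / 31/6 = 149/155

149/155


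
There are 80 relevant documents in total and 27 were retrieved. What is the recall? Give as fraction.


Recall = retrieved_relevant / total_relevant
= 27 / 80
= 27 / (27 + 53)
= 27/80

27/80


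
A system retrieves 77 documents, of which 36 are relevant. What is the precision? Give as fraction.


Precision = relevant_retrieved / total_retrieved
= 36 / 77
= 36 / (36 + 41)
= 36/77

36/77


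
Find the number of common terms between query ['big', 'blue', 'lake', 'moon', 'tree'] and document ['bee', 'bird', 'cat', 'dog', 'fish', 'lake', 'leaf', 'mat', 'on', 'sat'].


Query terms: ['big', 'blue', 'lake', 'moon', 'tree']
Document terms: ['bee', 'bird', 'cat', 'dog', 'fish', 'lake', 'leaf', 'mat', 'on', 'sat']
Common terms: ['lake']
Overlap count = 1

1


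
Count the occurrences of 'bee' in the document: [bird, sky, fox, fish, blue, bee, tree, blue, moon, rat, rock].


Document has 11 words
Scanning for 'bee':
Found at positions: [5]
Count = 1

1


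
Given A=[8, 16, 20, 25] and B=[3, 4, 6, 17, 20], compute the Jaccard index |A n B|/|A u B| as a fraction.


A intersect B = [20]
|A intersect B| = 1
A union B = [3, 4, 6, 8, 16, 17, 20, 25]
|A union B| = 8
Jaccard = 1/8 = 1/8

1/8


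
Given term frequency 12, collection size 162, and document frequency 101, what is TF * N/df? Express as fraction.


TF * (N/df)
= 12 * (162/101)
= 12 * 162/101
= 1944/101

1944/101


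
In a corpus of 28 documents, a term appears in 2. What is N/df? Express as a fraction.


IDF ratio = N / df
= 28 / 2
= 14

14


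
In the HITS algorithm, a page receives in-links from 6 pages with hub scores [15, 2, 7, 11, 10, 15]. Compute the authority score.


Authority = sum of hub scores of in-linkers
In-link 1: hub score = 15
In-link 2: hub score = 2
In-link 3: hub score = 7
In-link 4: hub score = 11
In-link 5: hub score = 10
In-link 6: hub score = 15
Authority = 15 + 2 + 7 + 11 + 10 + 15 = 60

60


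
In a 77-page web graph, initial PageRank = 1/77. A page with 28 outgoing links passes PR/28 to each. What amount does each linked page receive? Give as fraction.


Initial PR = 1/77 = 1/77
Outlinks = 28
Contribution per link = PR / outlinks
= 1/77 / 28
= 1/2156

1/2156


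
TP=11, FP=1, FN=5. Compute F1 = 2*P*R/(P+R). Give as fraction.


F1 = 2 * P * R / (P + R)
P = TP/(TP+FP) = 11/12 = 11/12
R = TP/(TP+FN) = 11/16 = 11/16
2 * P * R = 2 * 11/12 * 11/16 = 121/96
P + R = 11/12 + 11/16 = 77/48
F1 = 121/96 / 77/48 = 11/14

11/14


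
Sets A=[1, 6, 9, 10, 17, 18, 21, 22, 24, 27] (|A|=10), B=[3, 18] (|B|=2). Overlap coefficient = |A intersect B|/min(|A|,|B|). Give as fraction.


A intersect B = [18]
|A intersect B| = 1
min(|A|, |B|) = min(10, 2) = 2
Overlap = 1 / 2 = 1/2

1/2


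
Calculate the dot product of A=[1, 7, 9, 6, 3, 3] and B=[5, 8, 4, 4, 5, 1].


Dot product = sum of element-wise products
A[0]*B[0] = 1*5 = 5
A[1]*B[1] = 7*8 = 56
A[2]*B[2] = 9*4 = 36
A[3]*B[3] = 6*4 = 24
A[4]*B[4] = 3*5 = 15
A[5]*B[5] = 3*1 = 3
Sum = 5 + 56 + 36 + 24 + 15 + 3 = 139

139


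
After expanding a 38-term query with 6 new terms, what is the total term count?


Original terms: 38
Expansion terms: 6
Total = 38 + 6 = 44

44


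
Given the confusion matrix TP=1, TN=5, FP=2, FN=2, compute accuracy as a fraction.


Accuracy = (TP + TN) / (TP + TN + FP + FN)
TP + TN = 1 + 5 = 6
Total = 1 + 5 + 2 + 2 = 10
Accuracy = 6 / 10 = 3/5

3/5


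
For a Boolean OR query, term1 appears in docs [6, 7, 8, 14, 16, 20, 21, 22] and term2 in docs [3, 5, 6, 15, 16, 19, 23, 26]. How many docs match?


Boolean OR: find union of posting lists
term1 docs: [6, 7, 8, 14, 16, 20, 21, 22]
term2 docs: [3, 5, 6, 15, 16, 19, 23, 26]
Union: [3, 5, 6, 7, 8, 14, 15, 16, 19, 20, 21, 22, 23, 26]
|union| = 14

14


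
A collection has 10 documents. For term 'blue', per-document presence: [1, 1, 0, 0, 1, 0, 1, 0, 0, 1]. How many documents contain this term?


Checking each document for 'blue':
Doc 1: present
Doc 2: present
Doc 3: absent
Doc 4: absent
Doc 5: present
Doc 6: absent
Doc 7: present
Doc 8: absent
Doc 9: absent
Doc 10: present
df = sum of presences = 1 + 1 + 0 + 0 + 1 + 0 + 1 + 0 + 0 + 1 = 5

5


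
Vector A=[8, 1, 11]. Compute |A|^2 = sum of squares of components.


|A|^2 = sum of squared components
A[0]^2 = 8^2 = 64
A[1]^2 = 1^2 = 1
A[2]^2 = 11^2 = 121
Sum = 64 + 1 + 121 = 186

186


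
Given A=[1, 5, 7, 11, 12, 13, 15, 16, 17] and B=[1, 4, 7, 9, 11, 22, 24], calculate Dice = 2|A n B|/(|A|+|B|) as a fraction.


A intersect B = [1, 7, 11]
|A intersect B| = 3
|A| = 9, |B| = 7
Dice = 2*3 / (9+7)
= 6 / 16 = 3/8

3/8


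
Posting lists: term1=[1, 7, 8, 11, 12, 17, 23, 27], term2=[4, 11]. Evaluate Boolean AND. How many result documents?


Boolean AND: find intersection of posting lists
term1 docs: [1, 7, 8, 11, 12, 17, 23, 27]
term2 docs: [4, 11]
Intersection: [11]
|intersection| = 1

1


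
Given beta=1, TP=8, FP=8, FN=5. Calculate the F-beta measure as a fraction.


P = TP/(TP+FP) = 8/16 = 1/2
R = TP/(TP+FN) = 8/13 = 8/13
beta^2 = 1^2 = 1
(1 + beta^2) = 2
Numerator = (1+beta^2)*P*R = 8/13
Denominator = beta^2*P + R = 1/2 + 8/13 = 29/26
F_beta = 16/29

16/29


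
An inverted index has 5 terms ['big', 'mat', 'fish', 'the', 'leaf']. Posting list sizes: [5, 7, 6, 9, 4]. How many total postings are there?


Summing posting list sizes:
'big': 5 postings
'mat': 7 postings
'fish': 6 postings
'the': 9 postings
'leaf': 4 postings
Total = 5 + 7 + 6 + 9 + 4 = 31

31


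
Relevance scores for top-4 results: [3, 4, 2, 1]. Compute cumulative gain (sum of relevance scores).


Cumulative Gain = sum of relevance scores
Position 1: rel=3, running sum=3
Position 2: rel=4, running sum=7
Position 3: rel=2, running sum=9
Position 4: rel=1, running sum=10
CG = 10

10


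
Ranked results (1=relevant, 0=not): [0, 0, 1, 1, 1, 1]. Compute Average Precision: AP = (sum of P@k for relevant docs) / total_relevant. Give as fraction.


Computing P@k for each relevant position:
Position 1: not relevant
Position 2: not relevant
Position 3: relevant, P@3 = 1/3 = 1/3
Position 4: relevant, P@4 = 2/4 = 1/2
Position 5: relevant, P@5 = 3/5 = 3/5
Position 6: relevant, P@6 = 4/6 = 2/3
Sum of P@k = 1/3 + 1/2 + 3/5 + 2/3 = 21/10
AP = 21/10 / 4 = 21/40

21/40


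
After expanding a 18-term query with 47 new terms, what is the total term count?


Original terms: 18
Expansion terms: 47
Total = 18 + 47 = 65

65


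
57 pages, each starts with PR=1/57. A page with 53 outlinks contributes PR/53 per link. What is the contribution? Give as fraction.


Initial PR = 1/57 = 1/57
Outlinks = 53
Contribution per link = PR / outlinks
= 1/57 / 53
= 1/3021

1/3021


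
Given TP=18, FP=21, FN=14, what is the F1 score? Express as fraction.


F1 = 2 * P * R / (P + R)
P = TP/(TP+FP) = 18/39 = 6/13
R = TP/(TP+FN) = 18/32 = 9/16
2 * P * R = 2 * 6/13 * 9/16 = 27/52
P + R = 6/13 + 9/16 = 213/208
F1 = 27/52 / 213/208 = 36/71

36/71


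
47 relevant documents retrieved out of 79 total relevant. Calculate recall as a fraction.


Recall = retrieved_relevant / total_relevant
= 47 / 79
= 47 / (47 + 32)
= 47/79

47/79


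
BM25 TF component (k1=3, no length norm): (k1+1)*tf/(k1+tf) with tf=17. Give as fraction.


BM25 TF component = (k1+1)*tf / (k1+tf)
k1 = 3, tf = 17
Numerator = (3+1)*17 = 68
Denominator = 3 + 17 = 20
= 68/20 = 17/5

17/5


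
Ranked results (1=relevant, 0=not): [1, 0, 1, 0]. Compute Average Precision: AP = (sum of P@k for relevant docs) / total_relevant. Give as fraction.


Computing P@k for each relevant position:
Position 1: relevant, P@1 = 1/1 = 1
Position 2: not relevant
Position 3: relevant, P@3 = 2/3 = 2/3
Position 4: not relevant
Sum of P@k = 1 + 2/3 = 5/3
AP = 5/3 / 2 = 5/6

5/6


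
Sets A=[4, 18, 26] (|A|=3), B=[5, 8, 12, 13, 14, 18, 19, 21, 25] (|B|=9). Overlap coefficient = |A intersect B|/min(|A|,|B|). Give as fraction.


A intersect B = [18]
|A intersect B| = 1
min(|A|, |B|) = min(3, 9) = 3
Overlap = 1 / 3 = 1/3

1/3


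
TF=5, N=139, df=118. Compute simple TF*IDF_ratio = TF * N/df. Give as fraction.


TF * (N/df)
= 5 * (139/118)
= 5 * 139/118
= 695/118

695/118


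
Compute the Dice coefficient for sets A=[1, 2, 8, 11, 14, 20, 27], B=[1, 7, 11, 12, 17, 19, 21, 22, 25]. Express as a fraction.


A intersect B = [1, 11]
|A intersect B| = 2
|A| = 7, |B| = 9
Dice = 2*2 / (7+9)
= 4 / 16 = 1/4

1/4


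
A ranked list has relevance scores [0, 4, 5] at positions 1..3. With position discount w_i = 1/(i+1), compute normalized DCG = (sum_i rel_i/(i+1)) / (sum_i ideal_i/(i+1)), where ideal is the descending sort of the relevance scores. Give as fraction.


Position discount weights w_i = 1/(i+1) for i=1..3:
Weights = [1/2, 1/3, 1/4]
Actual relevance: [0, 4, 5]
DCG = 0/2 + 4/3 + 5/4 = 31/12
Ideal relevance (sorted desc): [5, 4, 0]
Ideal DCG = 5/2 + 4/3 + 0/4 = 23/6
nDCG = DCG / ideal_DCG = 31/12 / 23/6 = 31/46

31/46


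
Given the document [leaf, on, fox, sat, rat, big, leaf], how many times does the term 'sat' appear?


Document has 7 words
Scanning for 'sat':
Found at positions: [3]
Count = 1

1


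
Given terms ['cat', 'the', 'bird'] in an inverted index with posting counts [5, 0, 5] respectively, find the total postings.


Summing posting list sizes:
'cat': 5 postings
'the': 0 postings
'bird': 5 postings
Total = 5 + 0 + 5 = 10

10


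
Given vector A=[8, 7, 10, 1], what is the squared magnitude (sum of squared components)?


|A|^2 = sum of squared components
A[0]^2 = 8^2 = 64
A[1]^2 = 7^2 = 49
A[2]^2 = 10^2 = 100
A[3]^2 = 1^2 = 1
Sum = 64 + 49 + 100 + 1 = 214

214


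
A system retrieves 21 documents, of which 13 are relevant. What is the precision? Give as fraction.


Precision = relevant_retrieved / total_retrieved
= 13 / 21
= 13 / (13 + 8)
= 13/21

13/21


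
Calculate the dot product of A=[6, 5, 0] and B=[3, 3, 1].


Dot product = sum of element-wise products
A[0]*B[0] = 6*3 = 18
A[1]*B[1] = 5*3 = 15
A[2]*B[2] = 0*1 = 0
Sum = 18 + 15 + 0 = 33

33


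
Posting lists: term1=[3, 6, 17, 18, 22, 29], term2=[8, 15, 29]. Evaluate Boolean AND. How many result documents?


Boolean AND: find intersection of posting lists
term1 docs: [3, 6, 17, 18, 22, 29]
term2 docs: [8, 15, 29]
Intersection: [29]
|intersection| = 1

1


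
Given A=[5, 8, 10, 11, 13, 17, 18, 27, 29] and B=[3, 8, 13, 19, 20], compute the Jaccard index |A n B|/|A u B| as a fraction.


A intersect B = [8, 13]
|A intersect B| = 2
A union B = [3, 5, 8, 10, 11, 13, 17, 18, 19, 20, 27, 29]
|A union B| = 12
Jaccard = 2/12 = 1/6

1/6


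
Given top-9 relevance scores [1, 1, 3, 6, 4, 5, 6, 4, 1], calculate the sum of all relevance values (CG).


Cumulative Gain = sum of relevance scores
Position 1: rel=1, running sum=1
Position 2: rel=1, running sum=2
Position 3: rel=3, running sum=5
Position 4: rel=6, running sum=11
Position 5: rel=4, running sum=15
Position 6: rel=5, running sum=20
Position 7: rel=6, running sum=26
Position 8: rel=4, running sum=30
Position 9: rel=1, running sum=31
CG = 31

31


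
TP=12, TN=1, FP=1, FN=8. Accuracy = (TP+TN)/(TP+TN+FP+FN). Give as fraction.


Accuracy = (TP + TN) / (TP + TN + FP + FN)
TP + TN = 12 + 1 = 13
Total = 12 + 1 + 1 + 8 = 22
Accuracy = 13 / 22 = 13/22

13/22


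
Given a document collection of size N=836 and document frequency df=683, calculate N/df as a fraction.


IDF ratio = N / df
= 836 / 683
= 836/683

836/683


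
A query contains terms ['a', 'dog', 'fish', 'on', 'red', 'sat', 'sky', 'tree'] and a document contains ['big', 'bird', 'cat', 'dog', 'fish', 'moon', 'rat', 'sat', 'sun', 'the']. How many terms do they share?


Query terms: ['a', 'dog', 'fish', 'on', 'red', 'sat', 'sky', 'tree']
Document terms: ['big', 'bird', 'cat', 'dog', 'fish', 'moon', 'rat', 'sat', 'sun', 'the']
Common terms: ['dog', 'fish', 'sat']
Overlap count = 3

3
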